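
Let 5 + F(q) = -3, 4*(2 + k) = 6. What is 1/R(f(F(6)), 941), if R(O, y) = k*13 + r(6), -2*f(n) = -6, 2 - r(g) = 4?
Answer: -2/17 ≈ -0.11765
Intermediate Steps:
k = -½ (k = -2 + (¼)*6 = -2 + 3/2 = -½ ≈ -0.50000)
F(q) = -8 (F(q) = -5 - 3 = -8)
r(g) = -2 (r(g) = 2 - 1*4 = 2 - 4 = -2)
f(n) = 3 (f(n) = -½*(-6) = 3)
R(O, y) = -17/2 (R(O, y) = -½*13 - 2 = -13/2 - 2 = -17/2)
1/R(f(F(6)), 941) = 1/(-17/2) = -2/17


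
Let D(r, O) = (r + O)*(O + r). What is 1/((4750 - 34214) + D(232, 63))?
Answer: 1/57561 ≈ 1.7373e-5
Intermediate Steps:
D(r, O) = (O + r)² (D(r, O) = (O + r)*(O + r) = (O + r)²)
1/((4750 - 34214) + D(232, 63)) = 1/((4750 - 34214) + (63 + 232)²) = 1/(-29464 + 295²) = 1/(-29464 + 87025) = 1/57561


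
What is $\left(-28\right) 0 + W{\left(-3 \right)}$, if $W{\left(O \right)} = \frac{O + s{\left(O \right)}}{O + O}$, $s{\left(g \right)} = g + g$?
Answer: $\frac{3}{2} \approx 1.5$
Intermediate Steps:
$s{\left(g \right)} = 2 g$
$W{\left(O \right)} = \frac{3}{2}$ ($W{\left(O \right)} = \frac{O + 2 O}{O + O} = \frac{3 O}{2 O} = 3 O \frac{1}{2 O} = \frac{3}{2}$)
$\left(-28\right) 0 + W{\left(-3 \right)} = \left(-28\right) 0 + \frac{3}{2} = 0 + \frac{3}{2} = \frac{3}{2}$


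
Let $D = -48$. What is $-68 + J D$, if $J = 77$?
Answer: $-3764$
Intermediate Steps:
$-68 + J D = -68 + 77 \left(-48\right) = -68 - 3696 = -3764$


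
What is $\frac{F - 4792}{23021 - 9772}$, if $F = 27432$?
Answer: $\frac{22640}{13249} \approx 1.7088$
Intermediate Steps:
$\frac{F - 4792}{23021 - 9772} = \frac{27432 - 4792}{23021 - 9772} = \frac{22640}{13249}$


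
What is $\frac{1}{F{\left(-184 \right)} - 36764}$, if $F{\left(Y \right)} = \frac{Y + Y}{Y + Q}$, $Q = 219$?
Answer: $- \frac{35}{1287108} \approx -2.7193 \cdot 10^{-5}$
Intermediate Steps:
$F{\left(Y \right)} = \frac{2 Y}{219 + Y}$ ($F{\left(Y \right)} = \frac{Y + Y}{Y + 219} = \frac{2 Y}{219 + Y}$)
$\frac{1}{F{\left(-184 \right)} - 36764} = \frac{1}{2 \left(-184\right) \frac{1}{219 - 184} - 36764} = \frac{1}{2 \left(-184\right) \frac{1}{35} - 36764} = \frac{1}{- \frac{368}{35} - 36764} = \frac{1}{- \frac{1287108}{35}} = - \frac{35}{1287108}$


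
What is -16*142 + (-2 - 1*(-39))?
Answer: -2235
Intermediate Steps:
-16*142 + (-2 - 1*(-39)) = -2272 + (-2 + 39) = -2272 + 37 = -2235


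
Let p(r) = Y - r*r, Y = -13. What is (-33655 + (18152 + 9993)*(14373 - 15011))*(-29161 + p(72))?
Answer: 618106089070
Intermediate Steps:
p(r) = -13 - r**2 (p(r) = -13 - r*r = -13 - r**2)
(-33655 + (18152 + 9993)*(14373 - 15011))*(-29161 + p(72)) = (-33655 + (18152 + 9993)*(14373 - 15011))*(-29161 + (-13 - 1*72**2)) = (-33655 + 28145*(-638))*(-29161 + (-13 - 1*5184)) = (-33655 - 17956510)*(-29161 + (-13 - 5184)) = -17990165*(-29161 - 5197) = -17990165*(-34358) = 618106089070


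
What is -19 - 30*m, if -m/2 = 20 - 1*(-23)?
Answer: 2561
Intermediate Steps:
m = -86 (m = -2*(20 - 1*(-23)) = -2*(20 + 23) = -2*43 = -86)
-19 - 30*m = -19 - 30*(-86) = -19 + 2580 = 2561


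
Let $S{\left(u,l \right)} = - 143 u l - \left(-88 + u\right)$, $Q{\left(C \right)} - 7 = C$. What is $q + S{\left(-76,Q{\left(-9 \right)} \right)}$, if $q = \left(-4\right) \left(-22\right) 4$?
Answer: $-21220$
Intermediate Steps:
$Q{\left(C \right)} = 7 + C$
$S{\left(u,l \right)} = 88 - u - 143 l u$ ($S{\left(u,l \right)} = - 143 l u - \left(-88 + u\right) = 88 - u - 143 l u$)
$q = 352$ ($q = 88 \cdot 4 = 352$)
$q + S{\left(-76,Q{\left(-9 \right)} \right)} = 352 - \left(-164 + 143 \left(7 - 9\right) \left(-76\right)\right) = 352 + \left(88 + 76 - \left(-286\right) \left(-76\right)\right) = 352 + \left(88 + 76 - 21736\right) = 352 - 21572 = -21220$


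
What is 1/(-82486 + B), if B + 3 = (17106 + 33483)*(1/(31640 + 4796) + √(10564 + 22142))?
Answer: 9955370568740/10101201120391401694861 + 18316650178512*√3634/10101201120391401694861 ≈ 1.1030e-7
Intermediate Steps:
B = -58719/36436 + 151767*√3634 (B = -3 + (17106 + 33483)*(1/(31640 + 4796) + √(10564 + 22142)) = -3 + 50589*(1/36436 + √32706) = -3 + 50589*(1/36436 + 3*√3634) = -3 + (50589/36436 + 151767*√3634) = -58719/36436 + 151767*√3634 ≈ 9.1489e+6)
1/(-82486 + B) = 1/(-82486 + (-58719/36436 + 151767*√3634)) = 1/(-3005518615/36436 + 151767*√3634)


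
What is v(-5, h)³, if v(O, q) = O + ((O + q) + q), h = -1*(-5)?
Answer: 0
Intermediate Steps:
h = 5
v(O, q) = 2*O + 2*q (v(O, q) = O + (O + 2*q) = 2*O + 2*q)
v(-5, h)³ = (2*(-5) + 2*5)³ = (-10 + 10)³ = 0³ = 0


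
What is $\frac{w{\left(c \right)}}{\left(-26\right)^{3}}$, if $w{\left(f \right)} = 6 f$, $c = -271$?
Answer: $\frac{813}{8788} \approx 0.092512$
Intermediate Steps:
$\frac{w{\left(c \right)}}{\left(-26\right)^{3}} = \frac{6 \left(-271\right)}{\left(-26\right)^{3}} = - \frac{1626}{-17576} = \left(-1626\right) \left(- \frac{1}{17576}\right) = \frac{813}{8788}$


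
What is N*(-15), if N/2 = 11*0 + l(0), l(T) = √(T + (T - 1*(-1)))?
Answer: -30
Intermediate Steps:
l(T) = √(1 + 2*T) (l(T) = √(T + (T + 1)) = √(T + (1 + T)) = √(1 + 2*T))
N = 2 (N = 2*(11*0 + √(1 + 2*0)) = 2*(0 + √(1 + 0)) = 2*(0 + √1) = 2*(0 + 1) = 2*1 = 2)
N*(-15) = 2*(-15) = -30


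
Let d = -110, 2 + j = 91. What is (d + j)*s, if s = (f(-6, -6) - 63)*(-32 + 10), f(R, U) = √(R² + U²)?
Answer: -29106 + 2772*√2 ≈ -25186.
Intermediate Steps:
j = 89 (j = -2 + 91 = 89)
s = 1386 - 132*√2 (s = (√((-6)² + (-6)²) - 63)*(-32 + 10) = (√(36 + 36) - 63)*(-22) = (√72 - 63)*(-22) = (6*√2 - 63)*(-22) = (-63 + 6*√2)*(-22) = 1386 - 132*√2 ≈ 1199.3)
(d + j)*s = (-110 + 89)*(1386 - 132*√2) = -21*(1386 - 132*√2) = -29106 + 2772*√2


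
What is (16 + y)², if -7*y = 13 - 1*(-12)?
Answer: 7569/49 ≈ 154.47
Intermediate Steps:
y = -25/7 (y = -(13 - 1*(-12))/7 = -(13 + 12)/7 = -⅐*25 = -25/7 ≈ -3.5714)
(16 + y)² = (16 - 25/7)² = (87/7)² = 7569/49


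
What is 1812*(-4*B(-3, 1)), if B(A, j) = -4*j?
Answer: 28992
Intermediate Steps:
1812*(-4*B(-3, 1)) = 1812*(-(-16)) = 1812*(-4*(-4)) = 1812*16 = 28992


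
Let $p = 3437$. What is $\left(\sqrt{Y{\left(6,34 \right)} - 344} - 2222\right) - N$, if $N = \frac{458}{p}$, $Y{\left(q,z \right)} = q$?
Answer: $- \frac{7637472}{3437} + 13 i \sqrt{2} \approx -2222.1 + 18.385 i$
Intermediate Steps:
$N = \frac{458}{3437} \approx 0.13326$
$\left(\sqrt{Y{\left(6,34 \right)} - 344} - 2222\right) - N = \left(\sqrt{6 - 344} - 2222\right) - \frac{458}{3437} = \left(\sqrt{-338} - 2222\right) - \frac{458}{3437} = \left(13 i \sqrt{2} - 2222\right) - \frac{458}{3437} = \left(-2222 + 13 i \sqrt{2}\right) - \frac{458}{3437} = - \frac{7637472}{3437} + 13 i \sqrt{2}$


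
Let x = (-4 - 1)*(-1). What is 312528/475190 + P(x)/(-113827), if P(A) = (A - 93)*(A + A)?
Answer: 17996145928/27044726065 ≈ 0.66542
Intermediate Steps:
x = 5 (x = -5*(-1) = 5)
P(A) = 2*A*(-93 + A) (P(A) = (-93 + A)*(2*A) = 2*A*(-93 + A))
312528/475190 + P(x)/(-113827) = 312528/475190 + (2*5*(-93 + 5))/(-113827) = 312528*(1/475190) + (2*5*(-88))*(-1/113827) = 156264/237595 - 880*(-1/113827) = 156264/237595 + 880/113827 = 17996145928/27044726065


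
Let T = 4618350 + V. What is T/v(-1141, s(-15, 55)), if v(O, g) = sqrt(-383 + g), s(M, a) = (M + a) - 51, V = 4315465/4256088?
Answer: -19656108330265*I*sqrt(394)/1676898672 ≈ -2.3267e+5*I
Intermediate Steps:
V = 4315465/4256088 (V = 4315465*(1/4256088) = 4315465/4256088 ≈ 1.0140)
s(M, a) = -51 + M + a
T = 19656108330265/4256088 (T = 4618350 + 4315465/4256088 = 19656108330265/4256088 ≈ 4.6184e+6)
T/v(-1141, s(-15, 55)) = 19656108330265/(4256088*(sqrt(-383 + (-51 - 15 + 55)))) = 19656108330265/(4256088*(sqrt(-383 - 11))) = 19656108330265/(4256088*(sqrt(-394))) = 19656108330265/(4256088*((I*sqrt(394)))) = 19656108330265*(-I*sqrt(394)/394)/4256088 = -19656108330265*I*sqrt(394)/1676898672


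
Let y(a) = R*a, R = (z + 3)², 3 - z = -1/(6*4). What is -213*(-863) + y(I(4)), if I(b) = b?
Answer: 26490961/144 ≈ 1.8397e+5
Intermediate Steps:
z = 73/24 (z = 3 - (-1)/(6*4) = 3 - (-1)/24 = 3 - 1*(-1/24) = 3 + 1/24 = 73/24 ≈ 3.0417)
R = 21025/576 (R = (73/24 + 3)² = (145/24)² = 21025/576 ≈ 36.502)
y(a) = 21025*a/576
-213*(-863) + y(I(4)) = -213*(-863) + (21025/576)*4 = 183819 + 21025/144 = 26490961/144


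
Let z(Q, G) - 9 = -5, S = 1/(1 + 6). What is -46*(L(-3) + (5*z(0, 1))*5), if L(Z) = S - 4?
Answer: -30958/7 ≈ -4422.6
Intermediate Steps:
S = 1/7 ≈ 0.14286
z(Q, G) = 4 (z(Q, G) = 9 - 5 = 4)
L(Z) = -27/7 (L(Z) = 1/7 - 4 = -27/7)
-46*(L(-3) + (5*z(0, 1))*5) = -46*(-27/7 + (5*4)*5) = -46*(-27/7 + 20*5) = -46*(-27/7 + 100) = -46*673/7 = -30958/7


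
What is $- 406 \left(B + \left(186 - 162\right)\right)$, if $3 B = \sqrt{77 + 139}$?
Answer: $-9744 - 812 \sqrt{6} \approx -11733.0$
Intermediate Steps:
$B = 2 \sqrt{6}$ ($B = \frac{\sqrt{77 + 139}}{3} = \frac{\sqrt{216}}{3} = \frac{6 \sqrt{6}}{3} = 2 \sqrt{6} \approx 4.899$)
$- 406 \left(B + \left(186 - 162\right)\right) = - 406 \left(2 \sqrt{6} + \left(186 - 162\right)\right) = - 406 \left(2 \sqrt{6} + 24\right) = - 406 \left(24 + 2 \sqrt{6}\right) = -9744 - 812 \sqrt{6}$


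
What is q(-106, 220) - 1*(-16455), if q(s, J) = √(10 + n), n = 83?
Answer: 16455 + √93 ≈ 16465.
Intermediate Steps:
q(s, J) = √93 (q(s, J) = √(10 + 83) = √93)
q(-106, 220) - 1*(-16455) = √93 - 1*(-16455) = √93 + 16455 = 16455 + √93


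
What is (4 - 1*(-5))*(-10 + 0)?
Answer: -90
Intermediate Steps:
(4 - 1*(-5))*(-10 + 0) = (4 + 5)*(-10) = 9*(-10) = -90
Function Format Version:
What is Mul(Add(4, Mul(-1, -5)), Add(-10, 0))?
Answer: -90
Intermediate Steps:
Mul(Add(4, Mul(-1, -5)), Add(-10, 0)) = Mul(Add(4, 5), -10) = Mul(9, -10) = -90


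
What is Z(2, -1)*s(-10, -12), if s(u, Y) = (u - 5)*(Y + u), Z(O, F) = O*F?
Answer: -660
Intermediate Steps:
Z(O, F) = F*O
s(u, Y) = (-5 + u)*(Y + u)
Z(2, -1)*s(-10, -12) = (-1*2)*((-10)² - 5*(-12) - 5*(-10) - 12*(-10)) = -2*(100 + 60 + 50 + 120) = -2*330 = -660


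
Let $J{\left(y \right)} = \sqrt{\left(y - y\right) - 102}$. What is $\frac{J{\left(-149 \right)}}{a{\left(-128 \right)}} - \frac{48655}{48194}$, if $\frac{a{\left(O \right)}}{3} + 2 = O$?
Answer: $- \frac{48655}{48194} - \frac{i \sqrt{102}}{390} \approx -1.0096 - 0.025896 i$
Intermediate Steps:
$a{\left(O \right)} = -6 + 3 O$
$J{\left(y \right)} = i \sqrt{102}$ ($J{\left(y \right)} = \sqrt{0 - 102} = \sqrt{-102} = i \sqrt{102}$)
$\frac{J{\left(-149 \right)}}{a{\left(-128 \right)}} - \frac{48655}{48194} = \frac{i \sqrt{102}}{-6 + 3 \left(-128\right)} - \frac{48655}{48194} = \frac{i \sqrt{102}}{-6 - 384} - \frac{48655}{48194} = \frac{i \sqrt{102}}{-390} - \frac{48655}{48194} = i \sqrt{102} \left(- \frac{1}{390}\right) - \frac{48655}{48194} = - \frac{i \sqrt{102}}{390} - \frac{48655}{48194} = - \frac{48655}{48194} - \frac{i \sqrt{102}}{390}$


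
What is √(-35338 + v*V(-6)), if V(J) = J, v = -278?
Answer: I*√33670 ≈ 183.49*I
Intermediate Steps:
√(-35338 + v*V(-6)) = √(-35338 - 278*(-6)) = √(-35338 + 1668) = √(-33670) = I*√33670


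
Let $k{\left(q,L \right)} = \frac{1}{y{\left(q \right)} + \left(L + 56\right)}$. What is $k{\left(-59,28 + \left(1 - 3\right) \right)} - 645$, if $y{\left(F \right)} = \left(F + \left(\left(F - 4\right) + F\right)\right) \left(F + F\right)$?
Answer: $- \frac{13828799}{21440} \approx -645.0$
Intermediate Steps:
$y{\left(F \right)} = 2 F \left(-4 + 3 F\right)$ ($y{\left(F \right)} = \left(F + \left(\left(-4 + F\right) + F\right)\right) 2 F = \left(F + \left(-4 + 2 F\right)\right) 2 F = \left(-4 + 3 F\right) 2 F = 2 F \left(-4 + 3 F\right)$)
$k{\left(q,L \right)} = \frac{1}{56 + L + 2 q \left(-4 + 3 q\right)}$ ($k{\left(q,L \right)} = \frac{1}{2 q \left(-4 + 3 q\right) + \left(L + 56\right)} = \frac{1}{2 q \left(-4 + 3 q\right) + \left(56 + L\right)} = \frac{1}{56 + L + 2 q \left(-4 + 3 q\right)}$)
$k{\left(-59,28 + \left(1 - 3\right) \right)} - 645 = \frac{1}{56 + \left(28 + \left(1 - 3\right)\right) + 2 \left(-59\right) \left(-4 + 3 \left(-59\right)\right)} - 645 = \frac{1}{56 + \left(28 + \left(1 - 3\right)\right) + 2 \left(-59\right) \left(-4 - 177\right)} - 645 = \frac{1}{56 + \left(28 - 2\right) + 2 \left(-59\right) \left(-181\right)} - 645 = \frac{1}{56 + 26 + 21358} - 645 = \frac{1}{21440} - 645 = - \frac{13828799}{21440}$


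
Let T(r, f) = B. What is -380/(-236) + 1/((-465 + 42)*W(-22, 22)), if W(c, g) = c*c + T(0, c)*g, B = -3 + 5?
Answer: 21217621/13177296 ≈ 1.6102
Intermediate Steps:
B = 2
T(r, f) = 2
W(c, g) = c**2 + 2*g (W(c, g) = c*c + 2*g = c**2 + 2*g)
-380/(-236) + 1/((-465 + 42)*W(-22, 22)) = -380/(-236) + 1/((-465 + 42)*((-22)**2 + 2*22)) = -380*(-1/236) + 1/((-423)*(484 + 44)) = 95/59 - 1/423/528 = 95/59 - 1/423*1/528 = 95/59 - 1/223344 = 21217621/13177296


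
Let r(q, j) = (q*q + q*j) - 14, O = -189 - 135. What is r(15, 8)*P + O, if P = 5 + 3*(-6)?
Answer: -4627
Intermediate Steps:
O = -324
r(q, j) = -14 + q**2 + j*q (r(q, j) = (q**2 + j*q) - 14 = -14 + q**2 + j*q)
P = -13 (P = 5 - 18 = -13)
r(15, 8)*P + O = (-14 + 15**2 + 8*15)*(-13) - 324 = (-14 + 225 + 120)*(-13) - 324 = 331*(-13) - 324 = -4303 - 324 = -4627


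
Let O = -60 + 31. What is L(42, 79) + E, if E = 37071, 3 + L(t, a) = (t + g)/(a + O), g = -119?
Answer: 1853323/50 ≈ 37066.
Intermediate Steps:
O = -29
L(t, a) = -3 + (-119 + t)/(-29 + a) (L(t, a) = -3 + (t - 119)/(a - 29) = -3 + (-119 + t)/(-29 + a))
L(42, 79) + E = (-32 + 42 - 3*79)/(-29 + 79) + 37071 = (-32 + 42 - 237)/50 + 37071 = (1/50)*(-227) + 37071 = -227/50 + 37071 = 1853323/50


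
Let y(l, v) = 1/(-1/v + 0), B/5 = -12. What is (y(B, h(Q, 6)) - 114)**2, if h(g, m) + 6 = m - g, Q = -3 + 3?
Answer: 12996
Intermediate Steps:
Q = 0
h(g, m) = -6 + m - g (h(g, m) = -6 + (m - g) = -6 + m - g)
B = -60 (B = 5*(-12) = -60)
y(l, v) = -v (y(l, v) = 1/(-1/v) = -v)
(y(B, h(Q, 6)) - 114)**2 = (-(-6 + 6 - 1*0) - 114)**2 = (-(-6 + 6 + 0) - 114)**2 = (-1*0 - 114)**2 = (0 - 114)**2 = (-114)**2 = 12996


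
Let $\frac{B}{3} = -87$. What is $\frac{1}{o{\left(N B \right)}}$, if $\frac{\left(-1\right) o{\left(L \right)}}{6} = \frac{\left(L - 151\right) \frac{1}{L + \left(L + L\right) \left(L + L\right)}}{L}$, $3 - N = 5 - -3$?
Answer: $- \frac{2963831175}{2308} \approx -1.2842 \cdot 10^{6}$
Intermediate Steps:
$B = -261$ ($B = 3 \left(-87\right) = -261$)
$N = -5$ ($N = 3 - \left(5 - -3\right) = 3 - \left(5 + 3\right) = 3 - 8 = -5$)
$o{\left(L \right)} = - \frac{6 \left(-151 + L\right)}{L \left(L + 4 L^{2}\right)}$ ($o{\left(L \right)} = - 6 \frac{\left(L - 151\right) \frac{1}{L + \left(L + L\right) \left(L + L\right)}}{L} = - 6 \frac{\left(-151 + L\right) \frac{1}{L + 2 L 2 L}}{L} = - 6 \frac{\left(-151 + L\right) \frac{1}{L + 4 L^{2}}}{L} = - 6 \frac{\frac{1}{L + 4 L^{2}} \left(-151 + L\right)}{L} = - 6 \frac{-151 + L}{L \left(L + 4 L^{2}\right)} = - \frac{6 \left(-151 + L\right)}{L \left(L + 4 L^{2}\right)}$)
$\frac{1}{o{\left(N B \right)}} = \frac{1}{6 \cdot \frac{1}{1703025} \frac{1}{1 + 4 \left(\left(-5\right) \left(-261\right)\right)} \left(151 - \left(-5\right) \left(-261\right)\right)} = \frac{1}{6 \cdot \frac{1}{1703025} \frac{1}{1 + 4 \cdot 1305} \left(151 - 1305\right)} = \frac{1}{6 \cdot \frac{1}{1703025} \frac{1}{1 + 5220} \left(151 - 1305\right)} = \frac{1}{6 \cdot \frac{1}{1703025} \cdot \frac{1}{5221} \left(-1154\right)} = \frac{1}{- \frac{2308}{2963831175}} = - \frac{2963831175}{2308}$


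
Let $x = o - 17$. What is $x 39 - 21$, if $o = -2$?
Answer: $-762$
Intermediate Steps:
$x = -19$ ($x = -2 - 17 = -19$)
$x 39 - 21 = \left(-19\right) 39 - 21 = -741 - 21 = -762$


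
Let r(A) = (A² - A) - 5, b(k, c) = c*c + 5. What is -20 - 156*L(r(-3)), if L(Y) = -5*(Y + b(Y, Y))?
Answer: 47560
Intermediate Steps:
b(k, c) = 5 + c² (b(k, c) = c² + 5 = 5 + c²)
r(A) = -5 + A² - A
L(Y) = -25 - 5*Y - 5*Y² (L(Y) = -5*(Y + (5 + Y²)) = -5*(5 + Y + Y²) = -25 - 5*Y - 5*Y²)
-20 - 156*L(r(-3)) = -20 - 156*(-25 - 5*(-5 + (-3)² - 1*(-3)) - 5*(-5 + (-3)² - 1*(-3))²) = -20 - 156*(-25 - 5*(-5 + 9 + 3) - 5*(-5 + 9 + 3)²) = -20 - 156*(-25 - 5*7 - 5*7²) = -20 - 156*(-25 - 35 - 5*49) = -20 - 156*(-25 - 35 - 245) = -20 - 156*(-305) = -20 + 47580 = 47560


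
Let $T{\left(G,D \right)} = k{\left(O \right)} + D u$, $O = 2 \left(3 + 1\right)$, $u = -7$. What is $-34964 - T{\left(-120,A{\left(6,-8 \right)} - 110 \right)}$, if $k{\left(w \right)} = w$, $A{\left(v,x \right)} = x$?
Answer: $-35798$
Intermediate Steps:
$O = 8$ ($O = 2 \cdot 4 = 8$)
$T{\left(G,D \right)} = 8 - 7 D$ ($T{\left(G,D \right)} = 8 + D \left(-7\right) = 8 - 7 D$)
$-34964 - T{\left(-120,A{\left(6,-8 \right)} - 110 \right)} = -34964 - \left(8 - 7 \left(-8 - 110\right)\right) = -34964 - \left(8 - -826\right) = -34964 - \left(8 + 826\right) = -34964 - 834 = -35798$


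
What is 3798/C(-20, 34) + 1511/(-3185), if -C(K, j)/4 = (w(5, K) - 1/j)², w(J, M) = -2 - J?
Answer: -3582235901/181930385 ≈ -19.690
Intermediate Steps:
C(K, j) = -4*(-7 - 1/j)² (C(K, j) = -4*((-2 - 1*5) - 1/j)² = -4*((-2 - 5) - 1/j)² = -4*(-7 - 1/j)²)
3798/C(-20, 34) + 1511/(-3185) = 3798/((-4*(1 + 7*34)²/34²)) + 1511/(-3185) = 3798/((-4*1/1156*(1 + 238)²)) + 1511*(-1/3185) = 3798/((-4*1/1156*239²)) - 1511/3185 = 3798/((-4*1/1156*57121)) - 1511/3185 = 3798/(-57121/289) - 1511/3185 = 3798*(-289/57121) - 1511/3185 = -1097622/57121 - 1511/3185 = -3582235901/181930385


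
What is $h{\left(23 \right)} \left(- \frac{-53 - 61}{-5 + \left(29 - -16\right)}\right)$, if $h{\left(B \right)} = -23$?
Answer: $- \frac{1311}{20} \approx -65.55$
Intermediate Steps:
$h{\left(23 \right)} \left(- \frac{-53 - 61}{-5 + \left(29 - -16\right)}\right) = - 23 \left(- \frac{-53 - 61}{-5 + \left(29 - -16\right)}\right) = - 23 \left(- \frac{-114}{-5 + \left(29 + 16\right)}\right) = - 23 \left(- \frac{-114}{-5 + 45}\right) = - 23 \left(- \frac{-114}{40}\right) = - 23 \left(\left(-1\right) \left(- \frac{57}{20}\right)\right) = \left(-23\right) \frac{57}{20} = - \frac{1311}{20}$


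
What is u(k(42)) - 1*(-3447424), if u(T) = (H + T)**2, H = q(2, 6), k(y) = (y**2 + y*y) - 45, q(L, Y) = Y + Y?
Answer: 15662449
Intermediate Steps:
q(L, Y) = 2*Y
k(y) = -45 + 2*y**2 (k(y) = (y**2 + y**2) - 45 = 2*y**2 - 45 = -45 + 2*y**2)
H = 12 (H = 2*6 = 12)
u(T) = (12 + T)**2
u(k(42)) - 1*(-3447424) = (12 + (-45 + 2*42**2))**2 - 1*(-3447424) = (12 + (-45 + 2*1764))**2 + 3447424 = (12 + (-45 + 3528))**2 + 3447424 = (12 + 3483)**2 + 3447424 = 3495**2 + 3447424 = 12215025 + 3447424 = 15662449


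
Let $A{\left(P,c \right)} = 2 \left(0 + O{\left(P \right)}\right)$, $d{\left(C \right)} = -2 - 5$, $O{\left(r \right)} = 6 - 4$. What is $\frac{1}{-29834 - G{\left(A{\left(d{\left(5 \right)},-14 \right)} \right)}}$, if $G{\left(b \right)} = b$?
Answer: $- \frac{1}{29838} \approx -3.3514 \cdot 10^{-5}$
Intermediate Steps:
$O{\left(r \right)} = 2$ ($O{\left(r \right)} = 6 - 4 = 2$)
$d{\left(C \right)} = -7$ ($d{\left(C \right)} = -2 - 5 = -7$)
$A{\left(P,c \right)} = 4$ ($A{\left(P,c \right)} = 2 \left(0 + 2\right) = 2 \cdot 2 = 4$)
$\frac{1}{-29834 - G{\left(A{\left(d{\left(5 \right)},-14 \right)} \right)}} = \frac{1}{-29834 - 4} = \frac{1}{-29838} = - \frac{1}{29838}$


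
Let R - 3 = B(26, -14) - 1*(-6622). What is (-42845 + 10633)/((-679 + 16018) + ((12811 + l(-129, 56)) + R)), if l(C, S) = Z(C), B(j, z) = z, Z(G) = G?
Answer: -8053/8658 ≈ -0.93012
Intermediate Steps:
l(C, S) = C
R = 6611 (R = 3 + (-14 - 1*(-6622)) = 3 + (-14 + 6622) = 3 + 6608 = 6611)
(-42845 + 10633)/((-679 + 16018) + ((12811 + l(-129, 56)) + R)) = (-42845 + 10633)/((-679 + 16018) + ((12811 - 129) + 6611)) = -32212/(15339 + (12682 + 6611)) = -32212/(15339 + 19293) = -32212/34632 = -32212*1/34632 = -8053/8658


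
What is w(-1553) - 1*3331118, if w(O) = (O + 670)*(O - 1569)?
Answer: -574392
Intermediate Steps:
w(O) = (-1569 + O)*(670 + O) (w(O) = (670 + O)*(-1569 + O) = (-1569 + O)*(670 + O))
w(-1553) - 1*3331118 = (-1051230 + (-1553)² - 899*(-1553)) - 1*3331118 = (-1051230 + 2411809 + 1396147) - 3331118 = 2756726 - 3331118 = -574392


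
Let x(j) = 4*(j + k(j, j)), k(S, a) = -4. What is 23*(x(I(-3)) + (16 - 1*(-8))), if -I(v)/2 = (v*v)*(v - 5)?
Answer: 13432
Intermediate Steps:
I(v) = -2*v**2*(-5 + v) (I(v) = -2*v*v*(v - 5) = -2*v**2*(-5 + v))
x(j) = -16 + 4*j (x(j) = 4*(j - 4) = 4*(-4 + j) = -16 + 4*j)
23*(x(I(-3)) + (16 - 1*(-8))) = 23*((-16 + 4*(2*(-3)**2*(5 - 1*(-3)))) + (16 - 1*(-8))) = 23*((-16 + 4*(2*9*(5 + 3))) + (16 + 8)) = 23*((-16 + 4*(2*9*8)) + 24) = 23*((-16 + 4*144) + 24) = 23*((-16 + 576) + 24) = 23*(560 + 24) = 23*584 = 13432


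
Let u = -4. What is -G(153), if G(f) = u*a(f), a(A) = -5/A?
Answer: -20/153 ≈ -0.13072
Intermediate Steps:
G(f) = 20/f (G(f) = -(-20)/f = 20/f)
-G(153) = -20/153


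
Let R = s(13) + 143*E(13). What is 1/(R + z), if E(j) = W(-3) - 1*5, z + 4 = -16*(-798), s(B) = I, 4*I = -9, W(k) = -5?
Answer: 4/45327 ≈ 8.8248e-5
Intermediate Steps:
I = -9/4 (I = (¼)*(-9) = -9/4 ≈ -2.2500)
s(B) = -9/4
z = 12764 (z = -4 - 16*(-798) = -4 + 12768 = 12764)
E(j) = -10 (E(j) = -5 - 1*5 = -5 - 5 = -10)
R = -5729/4 (R = -9/4 + 143*(-10) = -9/4 - 1430 = -5729/4 ≈ -1432.3)
1/(R + z) = 1/(-5729/4 + 12764) = 1/(45327/4) = 4/45327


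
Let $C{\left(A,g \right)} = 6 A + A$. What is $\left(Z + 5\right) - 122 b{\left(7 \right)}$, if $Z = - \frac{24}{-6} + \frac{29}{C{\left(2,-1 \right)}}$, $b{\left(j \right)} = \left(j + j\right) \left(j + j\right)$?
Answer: $- \frac{334613}{14} \approx -23901.0$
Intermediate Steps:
$b{\left(j \right)} = 4 j^{2}$ ($b{\left(j \right)} = 2 j 2 j = 4 j^{2}$)
$C{\left(A,g \right)} = 7 A$
$Z = \frac{85}{14}$ ($Z = - \frac{24}{-6} + \frac{29}{7 \cdot 2} = \left(-24\right) \left(- \frac{1}{6}\right) + \frac{29}{14} = 4 + 29 \cdot \frac{1}{14} = 4 + \frac{29}{14} = \frac{85}{14} \approx 6.0714$)
$\left(Z + 5\right) - 122 b{\left(7 \right)} = \left(\frac{85}{14} + 5\right) - 122 \cdot 4 \cdot 7^{2} = \frac{155}{14} - 122 \cdot 4 \cdot 49 = \frac{155}{14} - 23912 = - \frac{334613}{14}$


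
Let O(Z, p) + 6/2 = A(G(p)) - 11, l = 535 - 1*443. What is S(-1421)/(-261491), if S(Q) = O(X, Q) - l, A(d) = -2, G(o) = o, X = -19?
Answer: 108/261491 ≈ 0.00041302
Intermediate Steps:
l = 92 (l = 535 - 443 = 92)
O(Z, p) = -16 (O(Z, p) = -3 + (-2 - 11) = -3 - 13 = -16)
S(Q) = -108 (S(Q) = -16 - 1*92 = -16 - 92 = -108)
S(-1421)/(-261491) = -108/(-261491) = -108*(-1/261491) = 108/261491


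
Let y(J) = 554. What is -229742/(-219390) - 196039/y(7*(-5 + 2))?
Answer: -21440859571/60771030 ≈ -352.81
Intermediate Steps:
-229742/(-219390) - 196039/y(7*(-5 + 2)) = -229742/(-219390) - 196039/554 = -229742*(-1/219390) - 196039*1/554 = 114871/109695 - 196039/554 = -21440859571/60771030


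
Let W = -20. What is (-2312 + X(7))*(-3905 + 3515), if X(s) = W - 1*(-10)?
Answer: 905580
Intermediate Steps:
X(s) = -10 (X(s) = -20 - 1*(-10) = -20 + 10 = -10)
(-2312 + X(7))*(-3905 + 3515) = (-2312 - 10)*(-3905 + 3515) = -2322*(-390) = 905580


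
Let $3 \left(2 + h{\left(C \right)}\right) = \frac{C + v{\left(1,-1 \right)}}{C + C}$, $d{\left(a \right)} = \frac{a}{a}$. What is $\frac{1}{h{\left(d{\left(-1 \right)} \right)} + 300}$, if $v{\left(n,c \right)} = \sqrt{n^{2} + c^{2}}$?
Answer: $\frac{10734}{3200519} - \frac{6 \sqrt{2}}{3200519} \approx 0.0033512$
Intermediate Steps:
$v{\left(n,c \right)} = \sqrt{c^{2} + n^{2}}$
$d{\left(a \right)} = 1$
$h{\left(C \right)} = -2 + \frac{C + \sqrt{2}}{6 C}$ ($h{\left(C \right)} = -2 + \frac{\left(C + \sqrt{\left(-1\right)^{2} + 1^{2}}\right) \frac{1}{C + C}}{3} = -2 + \frac{\left(C + \sqrt{1 + 1}\right) \frac{1}{2 C}}{3} = -2 + \frac{\left(C + \sqrt{2}\right) \frac{1}{2 C}}{3} = -2 + \frac{\frac{1}{2} \frac{1}{C} \left(C + \sqrt{2}\right)}{3} = -2 + \frac{C + \sqrt{2}}{6 C}$)
$\frac{1}{h{\left(d{\left(-1 \right)} \right)} + 300} = \frac{1}{\frac{\sqrt{2} - 11}{6 \cdot 1} + 300} = \frac{1}{\frac{1}{6} \cdot 1 \left(\sqrt{2} - 11\right) + 300} = \frac{1}{\frac{1}{6} \cdot 1 \left(-11 + \sqrt{2}\right) + 300} = \frac{1}{\left(- \frac{11}{6} + \frac{\sqrt{2}}{6}\right) + 300} = \frac{1}{\frac{1789}{6} + \frac{\sqrt{2}}{6}}$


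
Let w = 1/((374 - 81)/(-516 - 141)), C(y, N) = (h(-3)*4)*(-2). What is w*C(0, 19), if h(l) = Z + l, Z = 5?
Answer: 10512/293 ≈ 35.877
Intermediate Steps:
h(l) = 5 + l
C(y, N) = -16 (C(y, N) = ((5 - 3)*4)*(-2) = (2*4)*(-2) = 8*(-2) = -16)
w = -657/293 (w = 1/(293/(-657)) = 1/(293*(-1/657)) = 1/(-293/657) = -657/293 ≈ -2.2423)
w*C(0, 19) = -657/293*(-16) = 10512/293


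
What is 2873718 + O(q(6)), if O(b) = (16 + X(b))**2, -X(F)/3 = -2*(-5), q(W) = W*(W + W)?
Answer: 2873914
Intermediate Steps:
q(W) = 2*W**2 (q(W) = W*(2*W) = 2*W**2)
X(F) = -30 (X(F) = -(-6)*(-5) = -3*10 = -30)
O(b) = 196 (O(b) = (16 - 30)**2 = (-14)**2 = 196)
2873718 + O(q(6)) = 2873718 + 196 = 2873914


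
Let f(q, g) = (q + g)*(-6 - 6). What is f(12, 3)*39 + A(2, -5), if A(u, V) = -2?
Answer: -7022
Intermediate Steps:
f(q, g) = -12*g - 12*q (f(q, g) = (g + q)*(-12) = -12*g - 12*q)
f(12, 3)*39 + A(2, -5) = (-12*3 - 12*12)*39 - 2 = (-36 - 144)*39 - 2 = -180*39 - 2 = -7020 - 2 = -7022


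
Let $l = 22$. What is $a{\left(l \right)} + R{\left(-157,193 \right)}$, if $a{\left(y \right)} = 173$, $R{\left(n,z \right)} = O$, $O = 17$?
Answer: $190$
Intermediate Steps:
$R{\left(n,z \right)} = 17$
$a{\left(l \right)} + R{\left(-157,193 \right)} = 173 + 17 = 190$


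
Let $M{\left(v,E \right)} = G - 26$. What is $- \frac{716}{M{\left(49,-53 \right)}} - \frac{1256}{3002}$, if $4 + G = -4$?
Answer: $\frac{526682}{25517} \approx 20.64$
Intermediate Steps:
$G = -8$ ($G = -4 - 4 = -8$)
$M{\left(v,E \right)} = -34$ ($M{\left(v,E \right)} = -8 - 26 = -34$)
$- \frac{716}{M{\left(49,-53 \right)}} - \frac{1256}{3002} = - \frac{716}{-34} - \frac{1256}{3002} = \left(-716\right) \left(- \frac{1}{34}\right) - \frac{628}{1501} = \frac{358}{17} - \frac{628}{1501} = \frac{526682}{25517}$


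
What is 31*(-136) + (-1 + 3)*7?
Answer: -4202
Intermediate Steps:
31*(-136) + (-1 + 3)*7 = -4216 + 2*7 = -4216 + 14 = -4202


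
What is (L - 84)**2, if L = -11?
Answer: 9025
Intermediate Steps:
(L - 84)**2 = (-11 - 84)**2 = (-95)**2 = 9025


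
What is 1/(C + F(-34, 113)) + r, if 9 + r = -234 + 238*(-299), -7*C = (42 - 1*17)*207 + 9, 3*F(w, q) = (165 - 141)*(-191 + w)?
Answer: -1269866527/17784 ≈ -71405.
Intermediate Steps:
F(w, q) = -1528 + 8*w (F(w, q) = ((165 - 141)*(-191 + w))/3 = (24*(-191 + w))/3 = (-4584 + 24*w)/3 = -1528 + 8*w)
C = -5184/7 (C = -((42 - 1*17)*207 + 9)/7 = -((42 - 17)*207 + 9)/7 = -(25*207 + 9)/7 = -(5175 + 9)/7 = -⅐*5184 = -5184/7 ≈ -740.57)
r = -71405 (r = -9 + (-234 + 238*(-299)) = -9 + (-234 - 71162) = -9 - 71396 = -71405)
1/(C + F(-34, 113)) + r = 1/(-5184/7 + (-1528 + 8*(-34))) - 71405 = 1/(-5184/7 + (-1528 - 272)) - 71405 = 1/(-5184/7 - 1800) - 71405 = 1/(-17784/7) - 71405 = -7/17784 - 71405 = -1269866527/17784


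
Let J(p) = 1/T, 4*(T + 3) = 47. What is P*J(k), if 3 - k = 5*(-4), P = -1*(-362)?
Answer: 1448/35 ≈ 41.371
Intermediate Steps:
T = 35/4 (T = -3 + (1/4)*47 = -3 + 47/4 = 35/4 ≈ 8.7500)
P = 362
k = 23 (k = 3 - 5*(-4) = 3 - 1*(-20) = 3 + 20 = 23)
J(p) = 4/35 (J(p) = 1/(35/4) = 4/35)
P*J(k) = 362*(4/35) = 1448/35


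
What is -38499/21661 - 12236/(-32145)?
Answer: -972506359/696292845 ≈ -1.3967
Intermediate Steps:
-38499/21661 - 12236/(-32145) = -38499*1/21661 - 12236*(-1/32145) = -38499/21661 + 12236/32145 = -972506359/696292845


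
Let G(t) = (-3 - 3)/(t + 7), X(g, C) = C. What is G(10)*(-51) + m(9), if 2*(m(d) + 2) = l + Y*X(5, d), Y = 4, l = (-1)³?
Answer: 67/2 ≈ 33.500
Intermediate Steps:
l = -1
G(t) = -6/(7 + t)
m(d) = -5/2 + 2*d (m(d) = -2 + (-1 + 4*d)/2 = -2 + (-½ + 2*d) = -5/2 + 2*d)
G(10)*(-51) + m(9) = -6/(7 + 10)*(-51) + (-5/2 + 2*9) = -6/17*(-51) + (-5/2 + 18) = -6*1/17*(-51) + 31/2 = -6/17*(-51) + 31/2 = 18 + 31/2 = 67/2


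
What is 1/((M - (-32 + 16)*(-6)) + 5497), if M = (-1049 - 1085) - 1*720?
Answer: 1/2547 ≈ 0.00039262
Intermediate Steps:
M = -2854 (M = -2134 - 720 = -2854)
1/((M - (-32 + 16)*(-6)) + 5497) = 1/((-2854 - (-32 + 16)*(-6)) + 5497) = 1/((-2854 - (-16)*(-6)) + 5497) = 1/((-2854 - 1*96) + 5497) = 1/((-2854 - 96) + 5497) = 1/(-2950 + 5497) = 1/2547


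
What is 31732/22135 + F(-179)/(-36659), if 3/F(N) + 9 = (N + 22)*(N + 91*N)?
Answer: 3007579101915791/2097969350257655 ≈ 1.4336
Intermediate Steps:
F(N) = 3/(-9 + 92*N*(22 + N)) (F(N) = 3/(-9 + (N + 22)*(N + 91*N)) = 3/(-9 + (22 + N)*(92*N)) = 3/(-9 + 92*N*(22 + N)))
31732/22135 + F(-179)/(-36659) = 31732/22135 + (3/(-9 + 92*(-179)² + 2024*(-179)))/(-36659) = 31732*(1/22135) + (3/(-9 + 92*32041 - 362296))*(-1/36659) = 31732/22135 + (3/(-9 + 2947772 - 362296))*(-1/36659) = 31732/22135 + (3/2585467)*(-1/36659) = 31732/22135 - 3/94780634753 = 3007579101915791/2097969350257655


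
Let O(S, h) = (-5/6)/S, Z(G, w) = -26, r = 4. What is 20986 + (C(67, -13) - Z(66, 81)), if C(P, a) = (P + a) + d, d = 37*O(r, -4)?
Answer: 505399/24 ≈ 21058.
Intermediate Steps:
O(S, h) = -5/(6*S) (O(S, h) = (-5*1/6)/S = -5/(6*S))
d = -185/24 (d = 37*(-5/6/4) = 37*(-5/6*1/4) = 37*(-5/24) = -185/24 ≈ -7.7083)
C(P, a) = -185/24 + P + a (C(P, a) = (P + a) - 185/24 = -185/24 + P + a)
20986 + (C(67, -13) - Z(66, 81)) = 20986 + ((-185/24 + 67 - 13) - 1*(-26)) = 20986 + (1111/24 + 26) = 20986 + 1735/24 = 505399/24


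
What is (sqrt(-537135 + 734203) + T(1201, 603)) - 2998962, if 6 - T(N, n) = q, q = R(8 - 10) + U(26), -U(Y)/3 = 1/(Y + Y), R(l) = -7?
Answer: -155945345/52 + 2*sqrt(49267) ≈ -2.9985e+6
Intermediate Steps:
U(Y) = -3/(2*Y) (U(Y) = -3/(Y + Y) = -3*1/(2*Y) = -3/(2*Y))
q = -367/52 (q = -7 - 3/2/26 = -7 - 3/2*1/26 = -7 - 3/52 = -367/52 ≈ -7.0577)
T(N, n) = 679/52 (T(N, n) = 6 - 1*(-367/52) = 6 + 367/52 = 679/52)
(sqrt(-537135 + 734203) + T(1201, 603)) - 2998962 = (sqrt(-537135 + 734203) + 679/52) - 2998962 = (sqrt(197068) + 679/52) - 2998962 = (2*sqrt(49267) + 679/52) - 2998962 = (679/52 + 2*sqrt(49267)) - 2998962 = -155945345/52 + 2*sqrt(49267)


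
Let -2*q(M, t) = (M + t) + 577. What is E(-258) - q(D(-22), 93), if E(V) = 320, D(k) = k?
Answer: 644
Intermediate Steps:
q(M, t) = -577/2 - M/2 - t/2 (q(M, t) = -((M + t) + 577)/2 = -(577 + M + t)/2 = -577/2 - M/2 - t/2)
E(-258) - q(D(-22), 93) = 320 - (-577/2 - ½*(-22) - ½*93) = 320 - (-577/2 + 11 - 93/2) = 320 - 1*(-324) = 320 + 324 = 644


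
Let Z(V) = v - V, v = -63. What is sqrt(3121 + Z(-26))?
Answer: 2*sqrt(771) ≈ 55.534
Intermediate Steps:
Z(V) = -63 - V
sqrt(3121 + Z(-26)) = sqrt(3121 + (-63 - 1*(-26))) = sqrt(3121 + (-63 + 26)) = sqrt(3121 - 37) = sqrt(3084) = 2*sqrt(771)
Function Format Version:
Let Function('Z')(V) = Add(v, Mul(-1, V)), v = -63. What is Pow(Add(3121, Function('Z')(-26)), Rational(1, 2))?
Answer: Mul(2, Pow(771, Rational(1, 2))) ≈ 55.534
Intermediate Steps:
Function('Z')(V) = Add(-63, Mul(-1, V))
Pow(Add(3121, Function('Z')(-26)), Rational(1, 2)) = Pow(Add(3121, Add(-63, Mul(-1, -26))), Rational(1, 2)) = Pow(Add(3121, Add(-63, 26)), Rational(1, 2)) = Pow(Add(3121, -37), Rational(1, 2)) = Pow(3084, Rational(1, 2)) = Mul(2, Pow(771, Rational(1, 2)))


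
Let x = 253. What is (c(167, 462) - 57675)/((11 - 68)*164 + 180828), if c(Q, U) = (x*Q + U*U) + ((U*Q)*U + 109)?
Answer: 11947759/57160 ≈ 209.02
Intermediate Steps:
c(Q, U) = 109 + U**2 + 253*Q + Q*U**2 (c(Q, U) = (253*Q + U*U) + ((U*Q)*U + 109) = (253*Q + U**2) + ((Q*U)*U + 109) = (U**2 + 253*Q) + (Q*U**2 + 109) = (U**2 + 253*Q) + (109 + Q*U**2) = 109 + U**2 + 253*Q + Q*U**2)
(c(167, 462) - 57675)/((11 - 68)*164 + 180828) = ((109 + 462**2 + 253*167 + 167*462**2) - 57675)/((11 - 68)*164 + 180828) = ((109 + 213444 + 42251 + 167*213444) - 57675)/(-57*164 + 180828) = ((109 + 213444 + 42251 + 35645148) - 57675)/(-9348 + 180828) = (35900952 - 57675)/171480 = 35843277*(1/171480) = 11947759/57160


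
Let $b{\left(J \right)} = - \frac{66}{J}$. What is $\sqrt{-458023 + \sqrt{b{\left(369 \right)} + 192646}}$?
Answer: $\frac{\sqrt{-6929429967 + 246 \sqrt{728634657}}}{123} \approx 676.45 i$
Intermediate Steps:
$\sqrt{-458023 + \sqrt{b{\left(369 \right)} + 192646}} = \sqrt{-458023 + \sqrt{- \frac{66}{369} + 192646}} = \sqrt{-458023 + \sqrt{\left(-66\right) \frac{1}{369} + 192646}} = \sqrt{-458023 + \sqrt{- \frac{22}{123} + 192646}} = \sqrt{-458023 + \sqrt{\frac{23695436}{123}}} = \sqrt{-458023 + \frac{2 \sqrt{728634657}}{123}}$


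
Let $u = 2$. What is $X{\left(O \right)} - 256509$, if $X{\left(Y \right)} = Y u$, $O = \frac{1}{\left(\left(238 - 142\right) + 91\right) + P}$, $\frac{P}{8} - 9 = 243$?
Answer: $- \frac{565089325}{2203} \approx -2.5651 \cdot 10^{5}$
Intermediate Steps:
$P = 2016$ ($P = 72 + 8 \cdot 243 = 72 + 1944 = 2016$)
$O = \frac{1}{2203}$ ($O = \frac{1}{\left(\left(238 - 142\right) + 91\right) + 2016} = \frac{1}{\left(96 + 91\right) + 2016} = \frac{1}{187 + 2016} = \frac{1}{2203} \approx 0.00045393$)
$X{\left(Y \right)} = 2 Y$ ($X{\left(Y \right)} = Y 2 = 2 Y$)
$X{\left(O \right)} - 256509 = 2 \cdot \frac{1}{2203} - 256509 = \frac{2}{2203} - 256509 = - \frac{565089325}{2203}$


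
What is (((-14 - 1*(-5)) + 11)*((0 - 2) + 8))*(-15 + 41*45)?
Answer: 21960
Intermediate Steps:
(((-14 - 1*(-5)) + 11)*((0 - 2) + 8))*(-15 + 41*45) = (((-14 + 5) + 11)*(-2 + 8))*(-15 + 1845) = ((-9 + 11)*6)*1830 = (2*6)*1830 = 12*1830 = 21960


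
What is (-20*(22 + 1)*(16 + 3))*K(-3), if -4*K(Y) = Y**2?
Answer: 19665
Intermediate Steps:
K(Y) = -Y**2/4
(-20*(22 + 1)*(16 + 3))*K(-3) = (-20*(22 + 1)*(16 + 3))*(-1/4*(-3)**2) = (-460*19)*(-1/4*9) = -20*437*(-9/4) = -8740*(-9/4) = 19665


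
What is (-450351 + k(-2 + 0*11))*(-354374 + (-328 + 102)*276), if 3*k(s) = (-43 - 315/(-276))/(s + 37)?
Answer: 181302691245925/966 ≈ 1.8768e+11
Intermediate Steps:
k(s) = -3851/(276*(37 + s)) (k(s) = ((-43 - 315/(-276))/(s + 37))/3 = ((-43 - 315*(-1/276))/(37 + s))/3 = ((-43 + 105/92)/(37 + s))/3 = (-3851/(92*(37 + s)))/3 = -3851/(276*(37 + s)))
(-450351 + k(-2 + 0*11))*(-354374 + (-328 + 102)*276) = (-450351 - 3851/(10212 + 276*(-2 + 0*11)))*(-354374 + (-328 + 102)*276) = (-450351 - 3851/(10212 + 276*(-2 + 0)))*(-354374 - 226*276) = (-450351 - 3851/(10212 + 276*(-2)))*(-354374 - 62376) = (-450351 - 3851/(10212 - 552))*(-416750) = (-450351 - 3851/9660)*(-416750) = -4350394511/9660*(-416750) = 181302691245925/966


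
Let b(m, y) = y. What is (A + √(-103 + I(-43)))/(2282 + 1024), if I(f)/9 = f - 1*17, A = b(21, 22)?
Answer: 11/1653 + I*√643/3306 ≈ 0.0066546 + 0.0076701*I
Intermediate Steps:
A = 22
I(f) = -153 + 9*f (I(f) = 9*(f - 1*17) = 9*(f - 17) = 9*(-17 + f) = -153 + 9*f)
(A + √(-103 + I(-43)))/(2282 + 1024) = (22 + √(-103 + (-153 + 9*(-43))))/(2282 + 1024) = (22 + √(-103 + (-153 - 387)))/3306 = (22 + √(-103 - 540))*(1/3306) = (22 + √(-643))*(1/3306) = (22 + I*√643)*(1/3306) = 11/1653 + I*√643/3306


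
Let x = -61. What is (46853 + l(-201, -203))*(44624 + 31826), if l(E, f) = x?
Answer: 3577248400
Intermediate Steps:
l(E, f) = -61
(46853 + l(-201, -203))*(44624 + 31826) = (46853 - 61)*(44624 + 31826) = 46792*76450 = 3577248400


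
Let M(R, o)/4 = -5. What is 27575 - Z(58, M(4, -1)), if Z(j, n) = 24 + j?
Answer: 27493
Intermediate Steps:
M(R, o) = -20 (M(R, o) = 4*(-5) = -20)
27575 - Z(58, M(4, -1)) = 27575 - (24 + 58) = 27575 - 1*82 = 27575 - 82 = 27493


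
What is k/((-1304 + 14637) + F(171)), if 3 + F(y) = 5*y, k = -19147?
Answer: -19147/14185 ≈ -1.3498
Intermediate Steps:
F(y) = -3 + 5*y
k/((-1304 + 14637) + F(171)) = -19147/((-1304 + 14637) + (-3 + 5*171)) = -19147/(13333 + (-3 + 855)) = -19147/(13333 + 852) = -19147/14185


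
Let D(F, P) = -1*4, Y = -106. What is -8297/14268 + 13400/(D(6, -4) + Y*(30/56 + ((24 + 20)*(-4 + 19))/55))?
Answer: -2831490523/266226612 ≈ -10.636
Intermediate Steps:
D(F, P) = -4
-8297/14268 + 13400/(D(6, -4) + Y*(30/56 + ((24 + 20)*(-4 + 19))/55)) = -8297/14268 + 13400/(-4 - 106*(30/56 + ((24 + 20)*(-4 + 19))/55)) = -8297*1/14268 + 13400/(-4 - 106*(30*(1/56) + (44*15)*(1/55))) = -8297/14268 + 13400/(-4 - 106*(15/28 + 660*(1/55))) = -8297/14268 + 13400/(-4 - 106*(15/28 + 12)) = -8297/14268 + 13400/(-4 - 106*351/28) = -8297/14268 + 13400/(-4 - 18603/14) = -8297/14268 + 13400/(-18659/14) = -8297/14268 + 13400*(-14/18659) = -8297/14268 - 187600/18659 = -2831490523/266226612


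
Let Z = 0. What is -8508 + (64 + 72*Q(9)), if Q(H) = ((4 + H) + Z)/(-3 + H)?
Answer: -8288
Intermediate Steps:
Q(H) = (4 + H)/(-3 + H) (Q(H) = ((4 + H) + 0)/(-3 + H) = (4 + H)/(-3 + H))
-8508 + (64 + 72*Q(9)) = -8508 + (64 + 72*((4 + 9)/(-3 + 9))) = -8508 + (64 + 72*(13/6)) = -8508 + (64 + 156) = -8508 + 220 = -8288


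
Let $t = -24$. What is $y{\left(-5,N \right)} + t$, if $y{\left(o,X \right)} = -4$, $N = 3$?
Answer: $-28$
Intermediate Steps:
$y{\left(-5,N \right)} + t = -4 - 24 = -28$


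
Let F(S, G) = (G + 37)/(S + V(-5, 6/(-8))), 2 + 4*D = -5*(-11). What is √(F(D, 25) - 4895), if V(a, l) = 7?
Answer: I*√396247/9 ≈ 69.942*I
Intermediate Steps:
D = 53/4 (D = -½ + (-5*(-11))/4 = -½ + (¼)*55 = -½ + 55/4 = 53/4 ≈ 13.250)
F(S, G) = (37 + G)/(7 + S) (F(S, G) = (G + 37)/(S + 7) = (37 + G)/(7 + S))
√(F(D, 25) - 4895) = √((37 + 25)/(7 + 53/4) - 4895) = √(62/(81/4) - 4895) = √((4/81)*62 - 4895) = √(248/81 - 4895) = √(-396247/81) = I*√396247/9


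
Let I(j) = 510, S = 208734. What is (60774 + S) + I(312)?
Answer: 270018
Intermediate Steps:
(60774 + S) + I(312) = (60774 + 208734) + 510 = 269508 + 510 = 270018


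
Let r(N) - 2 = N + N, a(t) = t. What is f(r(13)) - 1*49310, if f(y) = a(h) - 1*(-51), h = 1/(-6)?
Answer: -295555/6 ≈ -49259.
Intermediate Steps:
h = -⅙ ≈ -0.16667
r(N) = 2 + 2*N (r(N) = 2 + (N + N) = 2 + 2*N)
f(y) = 305/6 (f(y) = -⅙ - 1*(-51) = -⅙ + 51 = 305/6)
f(r(13)) - 1*49310 = 305/6 - 1*49310 = 305/6 - 49310 = -295555/6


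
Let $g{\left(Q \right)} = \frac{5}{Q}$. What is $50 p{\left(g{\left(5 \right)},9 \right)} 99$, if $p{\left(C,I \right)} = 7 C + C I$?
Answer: $79200$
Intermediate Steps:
$50 p{\left(g{\left(5 \right)},9 \right)} 99 = 50 \cdot \frac{5}{5} \left(7 + 9\right) 99 = 50 \cdot 5 \cdot \frac{1}{5} \cdot 16 \cdot 99 = 50 \cdot 1 \cdot 16 \cdot 99 = 50 \cdot 16 \cdot 99 = 800 \cdot 99 = 79200$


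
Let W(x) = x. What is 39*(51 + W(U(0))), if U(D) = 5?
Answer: 2184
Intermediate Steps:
39*(51 + W(U(0))) = 39*(51 + 5) = 39*56 = 2184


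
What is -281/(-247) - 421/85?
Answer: -80102/20995 ≈ -3.8153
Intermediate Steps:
-281/(-247) - 421/85 = -281*(-1/247) - 421*1/85 = 281/247 - 421/85 = -80102/20995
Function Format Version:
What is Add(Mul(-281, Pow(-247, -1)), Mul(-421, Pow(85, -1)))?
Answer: Rational(-80102, 20995) ≈ -3.8153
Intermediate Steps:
Add(Mul(-281, Pow(-247, -1)), Mul(-421, Pow(85, -1))) = Add(Mul(-281, Rational(-1, 247)), Mul(-421, Rational(1, 85))) = Add(Rational(281, 247), Rational(-421, 85)) = Rational(-80102, 20995)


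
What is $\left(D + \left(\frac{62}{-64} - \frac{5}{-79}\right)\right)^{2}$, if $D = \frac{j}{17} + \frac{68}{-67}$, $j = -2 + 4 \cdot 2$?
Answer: $\frac{20369723438089}{8290898289664} \approx 2.4569$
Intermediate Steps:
$j = 6$ ($j = -2 + 8 = 6$)
$D = - \frac{754}{1139}$ ($D = \frac{6}{17} + \frac{68}{-67} = 6 \cdot \frac{1}{17} + 68 \left(- \frac{1}{67}\right) = \frac{6}{17} - \frac{68}{67} = - \frac{754}{1139} \approx -0.66198$)
$\left(D + \left(\frac{62}{-64} - \frac{5}{-79}\right)\right)^{2} = \left(- \frac{754}{1139} + \left(\frac{62}{-64} - \frac{5}{-79}\right)\right)^{2} = \left(- \frac{754}{1139} + \left(62 \left(- \frac{1}{64}\right) - - \frac{5}{79}\right)\right)^{2} = \left(- \frac{754}{1139} + \left(- \frac{31}{32} + \frac{5}{79}\right)\right)^{2} = \left(- \frac{754}{1139} - \frac{2289}{2528}\right)^{2} = \left(- \frac{4513283}{2879392}\right)^{2} = \frac{20369723438089}{8290898289664}$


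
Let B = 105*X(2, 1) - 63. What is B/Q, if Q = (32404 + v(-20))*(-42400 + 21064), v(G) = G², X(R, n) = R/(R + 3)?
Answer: 1/33328864 ≈ 3.0004e-8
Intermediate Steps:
X(R, n) = R/(3 + R)
B = -21 (B = 105*(2/(3 + 2)) - 63 = 105*(2/5) - 63 = 105*(2*(⅕)) - 63 = 105*(⅖) - 63 = 42 - 63 = -21)
Q = -699906144 (Q = (32404 + (-20)²)*(-42400 + 21064) = (32404 + 400)*(-21336) = 32804*(-21336) = -699906144)
B/Q = -21/(-699906144) = -21*(-1/699906144) = 1/33328864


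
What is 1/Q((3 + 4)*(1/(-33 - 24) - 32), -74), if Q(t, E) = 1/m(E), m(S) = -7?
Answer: -7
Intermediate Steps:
Q(t, E) = -⅐ (Q(t, E) = 1/(-7) = -⅐)
1/Q((3 + 4)*(1/(-33 - 24) - 32), -74) = 1/(-⅐) = -7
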